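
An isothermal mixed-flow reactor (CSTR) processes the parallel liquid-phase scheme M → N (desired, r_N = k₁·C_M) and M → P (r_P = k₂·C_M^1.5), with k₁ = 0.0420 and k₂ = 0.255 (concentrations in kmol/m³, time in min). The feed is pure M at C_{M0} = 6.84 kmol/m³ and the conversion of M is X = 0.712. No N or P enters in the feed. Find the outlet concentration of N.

Exit C_M = C_{M0}(1−X) = 6.84×0.288 = 1.970 kmol/m³.
Rates in a CSTR are evaluated at the outlet concentration: r_N = 0.0420×1.970 = 0.08274, r_P = 0.255×1.970^1.5 = 0.7050.
Fraction of consumed M going to N: r_N/(r_N+r_P) = 0.1050.
C_N = 0.1050·C_{M0}·X = 0.1050×6.84×0.712 = 0.511 kmol/m³.

0.511 kmol/m³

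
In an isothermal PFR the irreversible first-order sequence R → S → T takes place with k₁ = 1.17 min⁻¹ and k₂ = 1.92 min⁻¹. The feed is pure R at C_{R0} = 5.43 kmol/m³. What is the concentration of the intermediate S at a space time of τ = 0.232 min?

For first-order series with pure R initially, C_S(τ) = k₁C_{R0}/(k₂−k₁)·(e^(−k₁τ) − e^(−k₂τ)).
e^(−k₁τ) = e^(−1.17×0.232) = e^(−0.2714) = 0.7623; e^(−k₂τ) = e^(−0.4454) = 0.6405.
C_S = 1.17×5.43/(1.92−1.17) × (0.7623−0.6405) = 8.471×0.1217 = 1.031 kmol/m³.

1.03 kmol/m³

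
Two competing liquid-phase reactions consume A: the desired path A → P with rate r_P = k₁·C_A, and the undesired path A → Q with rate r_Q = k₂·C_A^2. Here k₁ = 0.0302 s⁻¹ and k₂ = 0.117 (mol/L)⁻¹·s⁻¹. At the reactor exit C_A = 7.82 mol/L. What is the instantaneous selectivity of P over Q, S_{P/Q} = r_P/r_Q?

S_{P/Q} = r_P/r_Q = (k₁·C_A)/(k₂·C_A^2) = (k₁/k₂)·C_A⁻¹.
= (0.0302×7.820) / (0.117×7.820^2) = 0.2362/7.155 = 0.0330.

0.0330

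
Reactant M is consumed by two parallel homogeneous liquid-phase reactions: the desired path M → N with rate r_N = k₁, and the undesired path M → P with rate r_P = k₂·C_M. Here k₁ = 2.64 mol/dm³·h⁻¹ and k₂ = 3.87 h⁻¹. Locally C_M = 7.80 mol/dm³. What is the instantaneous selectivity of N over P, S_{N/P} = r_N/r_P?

0.0875

S_{N/P} = r_N/r_P = (k₁)/(k₂·C_M) = (k₁/k₂)·C_M⁻¹.
= (2.64) / (3.87×7.800) = 2.640/30.19 = 0.0875.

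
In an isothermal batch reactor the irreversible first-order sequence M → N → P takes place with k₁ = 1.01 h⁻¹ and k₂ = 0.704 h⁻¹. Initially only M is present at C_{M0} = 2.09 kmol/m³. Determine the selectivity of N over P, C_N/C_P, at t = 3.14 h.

0.304

Solving the coupled first-order balances gives C_N(t) = [k₁/(k₂−k₁)]·C_{M0}·(e^(−k₁t) − e^(−k₂t)).
e^(−k₁t) = e^(−1.01×3.14) = e^(−3.171) = 0.04194; e^(−k₂t) = e^(−2.211) = 0.1096.
C_N = 1.01×2.09/(0.704−1.01) × (0.04194−0.1096) = (-6.898)×(-0.06769) = 0.4670 kmol/m³.
C_M = C_{M0}e^(−k₁t) = 0.08766 kmol/m³, so C_P = C_{M0}−C_M−C_N = 1.535 kmol/m³; C_N/C_P = 0.304.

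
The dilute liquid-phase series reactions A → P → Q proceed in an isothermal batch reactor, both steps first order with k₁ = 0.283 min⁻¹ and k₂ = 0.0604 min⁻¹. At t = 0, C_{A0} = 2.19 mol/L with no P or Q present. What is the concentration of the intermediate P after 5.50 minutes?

1.41 mol/L

The intermediate concentration in a first-order A→B→C sequence is C_P = k₁C_{A0}(e^(−k₁t) − e^(−k₂t))/(k₂−k₁).
e^(−k₁t) = e^(−0.283×5.50) = e^(−1.556) = 0.2109; e^(−k₂t) = e^(−0.3322) = 0.7173.
C_P = 0.283×2.19/(0.0604−0.283) × (0.2109−0.7173) = (-2.784)×(-0.5065) = 1.410 mol/L.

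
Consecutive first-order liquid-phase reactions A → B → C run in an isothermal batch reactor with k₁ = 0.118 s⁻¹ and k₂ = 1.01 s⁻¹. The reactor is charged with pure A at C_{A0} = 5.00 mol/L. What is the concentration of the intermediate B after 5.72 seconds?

The intermediate concentration in a first-order A→B→C sequence is C_B = k₁C_{A0}(e^(−k₁t) − e^(−k₂t))/(k₂−k₁).
e^(−k₁t) = e^(−0.118×5.72) = e^(−0.6750) = 0.5092; e^(−k₂t) = e^(−5.777) = 0.003097.
C_B = 0.118×5.00/(1.01−0.118) × (0.5092−0.003097) = 0.6614×0.5061 = 0.3347 mol/L.

0.335 mol/L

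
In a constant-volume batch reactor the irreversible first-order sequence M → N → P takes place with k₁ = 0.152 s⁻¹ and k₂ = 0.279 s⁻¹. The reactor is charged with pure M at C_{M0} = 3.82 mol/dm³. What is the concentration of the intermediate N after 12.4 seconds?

0.551 mol/dm³

The intermediate concentration in a first-order A→B→C sequence is C_N = k₁C_{M0}(e^(−k₁t) − e^(−k₂t))/(k₂−k₁).
e^(−k₁t) = e^(−0.152×12.4) = e^(−1.885) = 0.1519; e^(−k₂t) = e^(−3.460) = 0.03144.
C_N = 0.152×3.82/(0.279−0.152) × (0.1519−0.03144) = 4.572×0.1204 = 0.5505 mol/dm³.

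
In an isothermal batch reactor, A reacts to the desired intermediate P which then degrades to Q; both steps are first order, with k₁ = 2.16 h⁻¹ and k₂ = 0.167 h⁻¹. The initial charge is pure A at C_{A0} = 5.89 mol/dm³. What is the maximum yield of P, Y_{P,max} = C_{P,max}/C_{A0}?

At the optimum, C_{P,max}/C_{A0} = (k₁/k₂)^[k₂/(k₂−k₁)].
= (2.16/0.167)^(0.167/(0.167−2.16)) = (12.93)^(-0.08379) = 0.8069.

0.807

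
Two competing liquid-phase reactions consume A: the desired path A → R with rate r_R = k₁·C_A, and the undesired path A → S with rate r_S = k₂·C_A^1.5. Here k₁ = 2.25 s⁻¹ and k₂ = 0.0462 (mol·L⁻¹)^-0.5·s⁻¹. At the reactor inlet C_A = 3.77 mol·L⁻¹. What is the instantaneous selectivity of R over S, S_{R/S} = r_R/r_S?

S_{R/S} = r_R/r_S = (k₁·C_A)/(k₂·C_A^1.5) = (k₁/k₂)·C_A^-0.5.
= (2.25×3.770) / (0.0462×3.770^1.5) = 8.482/0.3382 = 25.1.

25.1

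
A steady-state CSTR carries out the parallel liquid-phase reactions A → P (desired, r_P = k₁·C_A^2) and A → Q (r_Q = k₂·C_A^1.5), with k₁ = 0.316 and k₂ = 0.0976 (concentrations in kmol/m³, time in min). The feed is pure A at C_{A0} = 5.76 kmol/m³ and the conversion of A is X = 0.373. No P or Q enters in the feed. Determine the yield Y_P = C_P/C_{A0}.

0.321

Exit C_A = C_{A0}(1−X) = 5.76×0.627 = 3.612 kmol/m³.
In a CSTR the entire volume is at exit conditions, so r_P = 0.316×3.612^2 = 4.122 and r_Q = 0.0976×3.612^1.5 = 0.6699.
Fraction of consumed A going to P: r_P/(r_P+r_Q) = 0.8602.
C_P = 0.8602·C_{A0}·X = 0.8602×5.76×0.373 = 1.85 kmol/m³; Y_P = C_P/C_{A0} = 0.321.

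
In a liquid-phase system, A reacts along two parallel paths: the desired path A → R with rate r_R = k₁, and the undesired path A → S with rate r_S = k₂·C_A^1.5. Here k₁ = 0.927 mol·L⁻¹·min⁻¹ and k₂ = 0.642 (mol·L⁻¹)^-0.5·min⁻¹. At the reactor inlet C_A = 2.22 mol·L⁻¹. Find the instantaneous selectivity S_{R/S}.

S_{R/S} = r_R/r_S = (k₁)/(k₂·C_A^1.5) = (k₁/k₂)·C_A^-1.5.
= (0.927) / (0.642×2.220^1.5) = 0.9270/2.124 = 0.437.
The undesired path is higher order in A, so low C_A (CSTR or dilute feed) favours R.

0.437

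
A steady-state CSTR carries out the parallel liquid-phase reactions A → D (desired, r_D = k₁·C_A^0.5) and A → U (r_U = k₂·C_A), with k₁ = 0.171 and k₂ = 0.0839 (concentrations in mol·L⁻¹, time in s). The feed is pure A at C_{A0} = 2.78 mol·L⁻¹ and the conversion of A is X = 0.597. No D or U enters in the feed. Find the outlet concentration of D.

Exit C_A = C_{A0}(1−X) = 2.78×0.403 = 1.120 mol·L⁻¹.
A CSTR operates uniformly at the exit composition, giving r_D = 0.1810 and r_U = 0.09400 (each k·C_A^n at C_A = 1.120).
Fraction of consumed A going to D: r_D/(r_D+r_U) = 0.6582.
C_D = 0.6582·C_{A0}·X = 0.6582×2.78×0.597 = 1.09 mol·L⁻¹.

1.09 mol·L⁻¹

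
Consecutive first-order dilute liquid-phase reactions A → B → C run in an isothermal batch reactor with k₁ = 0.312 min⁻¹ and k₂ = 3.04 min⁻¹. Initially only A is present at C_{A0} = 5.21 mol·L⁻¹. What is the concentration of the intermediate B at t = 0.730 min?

0.410 mol·L⁻¹

For first-order series with pure A initially, C_B(t) = k₁C_{A0}/(k₂−k₁)·(e^(−k₁t) − e^(−k₂t)).
e^(−k₁t) = e^(−0.312×0.730) = e^(−0.2278) = 0.7963; e^(−k₂t) = e^(−2.219) = 0.1087.
C_B = 0.312×5.21/(3.04−0.312) × (0.7963−0.1087) = 0.5959×0.6876 = 0.4097 mol·L⁻¹.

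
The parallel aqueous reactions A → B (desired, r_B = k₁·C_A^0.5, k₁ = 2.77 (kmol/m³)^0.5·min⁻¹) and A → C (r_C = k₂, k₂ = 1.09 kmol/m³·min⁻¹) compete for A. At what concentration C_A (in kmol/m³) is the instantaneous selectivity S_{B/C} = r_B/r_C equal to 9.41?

S_{B/C} = (k₁/k₂)·C_A^0.5 ⇒ C_A = (S·k₂/k₁)^(2).
= (9.41×1.09/2.77)^(2) = (3.703)^(2) = 13.7 kmol/m³.

13.7 kmol/m³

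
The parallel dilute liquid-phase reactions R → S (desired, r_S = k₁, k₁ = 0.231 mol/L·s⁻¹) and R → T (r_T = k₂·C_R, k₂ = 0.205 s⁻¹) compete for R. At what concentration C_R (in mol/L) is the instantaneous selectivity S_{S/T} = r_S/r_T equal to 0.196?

5.75 mol/L

S_{S/T} = (k₁/k₂)·C_R⁻¹ ⇒ C_R = (S·k₂/k₁)^(-1).
= (0.196×0.205/0.231)^(-1) = (0.1739)^(-1) = 5.75 mol/L.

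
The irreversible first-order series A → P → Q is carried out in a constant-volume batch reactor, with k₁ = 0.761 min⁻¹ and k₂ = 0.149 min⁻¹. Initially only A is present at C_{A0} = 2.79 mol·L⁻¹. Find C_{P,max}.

Evaluating C_P at t_opt = ln(k₂/k₁)/(k₂−k₁) gives C_{P,max}/C_{A0} = (k₁/k₂)^[k₂/(k₂−k₁)].
= (0.761/0.149)^(0.149/(0.149−0.761)) = (5.107)^(-0.2435) = 0.6723.
C_{P,max} = 0.6723×2.79 = 1.88 mol·L⁻¹.

1.88 mol·L⁻¹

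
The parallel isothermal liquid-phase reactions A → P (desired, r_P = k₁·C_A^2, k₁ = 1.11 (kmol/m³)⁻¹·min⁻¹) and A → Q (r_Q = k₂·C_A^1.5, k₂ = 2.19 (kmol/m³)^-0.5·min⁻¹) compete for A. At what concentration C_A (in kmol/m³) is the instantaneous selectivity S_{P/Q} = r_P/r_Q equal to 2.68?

S_{P/Q} = (k₁/k₂)·C_A^0.5 ⇒ C_A = (S·k₂/k₁)^(2).
= (2.68×2.19/1.11)^(2) = (5.288)^(2) = 28.0 kmol/m³.

28.0 kmol/m³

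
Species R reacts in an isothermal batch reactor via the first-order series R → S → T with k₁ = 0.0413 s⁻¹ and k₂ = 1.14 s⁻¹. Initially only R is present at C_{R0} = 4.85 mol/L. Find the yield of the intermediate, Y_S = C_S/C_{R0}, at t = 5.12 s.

Solving the coupled first-order balances gives C_S(t) = [k₁/(k₂−k₁)]·C_{R0}·(e^(−k₁t) − e^(−k₂t)).
e^(−k₁t) = e^(−0.0413×5.12) = e^(−0.2115) = 0.8094; e^(−k₂t) = e^(−5.837) = 0.002918.
C_S = 0.0413×4.85/(1.14−0.0413) × (0.8094−0.002918) = 0.1823×0.8065 = 0.1470 mol/L.
Y_S = C_S/C_{R0} = 0.1470/4.85 = 0.0303.

0.0303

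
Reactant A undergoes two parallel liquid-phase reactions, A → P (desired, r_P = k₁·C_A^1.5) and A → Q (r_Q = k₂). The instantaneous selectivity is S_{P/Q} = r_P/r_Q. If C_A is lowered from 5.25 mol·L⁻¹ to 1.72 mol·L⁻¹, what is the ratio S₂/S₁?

S_{P/Q} = (k₁/k₂)·C_A^1.5, so S₂/S₁ = (C_{A,2}/C_{A,1})^1.5.
= (1.72/5.25)^1.5 = (0.3276)^1.5 = 0.188.

0.188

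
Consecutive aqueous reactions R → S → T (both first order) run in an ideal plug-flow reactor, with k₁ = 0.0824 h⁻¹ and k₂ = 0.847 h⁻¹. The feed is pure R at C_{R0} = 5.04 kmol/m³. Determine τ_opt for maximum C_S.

Setting dC_S/dτ = 0 gives τ_opt = ln(k₂/k₁)/(k₂−k₁).
= ln(0.847/0.0824)/(0.847−0.0824) = ln(10.28)/0.7646 = 2.330/0.7646 = 3.05 h.

3.05 h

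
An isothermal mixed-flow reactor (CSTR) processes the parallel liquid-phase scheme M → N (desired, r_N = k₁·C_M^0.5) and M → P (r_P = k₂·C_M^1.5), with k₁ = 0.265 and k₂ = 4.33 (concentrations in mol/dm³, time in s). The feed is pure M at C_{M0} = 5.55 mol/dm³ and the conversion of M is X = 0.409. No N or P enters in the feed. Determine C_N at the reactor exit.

Exit C_M = C_{M0}(1−X) = 5.55×0.591 = 3.280 mol/dm³.
In a CSTR the entire volume is at exit conditions, so r_N = 0.265×3.280^0.5 = 0.4799 and r_P = 4.33×3.280^1.5 = 25.72.
Fraction of consumed M going to N: r_N/(r_N+r_P) = 0.01832.
C_N = 0.01832·C_{M0}·X = 0.01832×5.55×0.409 = 0.0416 mol/dm³.

0.0416 mol/dm³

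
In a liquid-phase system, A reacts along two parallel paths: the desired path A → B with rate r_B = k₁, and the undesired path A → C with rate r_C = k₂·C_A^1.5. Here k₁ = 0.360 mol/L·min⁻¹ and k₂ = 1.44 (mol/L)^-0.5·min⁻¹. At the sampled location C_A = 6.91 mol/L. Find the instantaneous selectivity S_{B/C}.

S_{B/C} = r_B/r_C = (k₁)/(k₂·C_A^1.5) = (k₁/k₂)·C_A^-1.5.
= (0.360) / (1.44×6.910^1.5) = 0.3600/26.16 = 0.0138.

0.0138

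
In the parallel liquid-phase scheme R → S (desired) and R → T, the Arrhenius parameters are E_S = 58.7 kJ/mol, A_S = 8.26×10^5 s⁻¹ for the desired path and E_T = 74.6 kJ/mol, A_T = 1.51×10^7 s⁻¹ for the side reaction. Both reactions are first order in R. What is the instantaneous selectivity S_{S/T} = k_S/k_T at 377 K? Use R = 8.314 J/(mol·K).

k_S/k_T = (A_S/A_T)·exp[−(E_S−E_T)/(RT)] = (A_S/A_T)·exp[(E_T−E_S)/(RT)].
(E_T−E_S)/(RT) = (74.6−58.7)×10³/(8.314×377) = 15900/3134 = 5.073.
k_S/k_T = (8.26×10^5/1.51×10^7)·exp(5.073) = 0.05470 × 159.6 = 8.73.

8.73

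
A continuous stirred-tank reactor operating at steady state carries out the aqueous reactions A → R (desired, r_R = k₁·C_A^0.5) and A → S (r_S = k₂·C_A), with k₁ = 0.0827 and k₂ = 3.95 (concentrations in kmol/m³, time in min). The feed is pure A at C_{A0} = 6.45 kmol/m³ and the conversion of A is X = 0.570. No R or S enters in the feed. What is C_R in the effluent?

Exit C_A = C_{A0}(1−X) = 6.45×0.430 = 2.774 kmol/m³.
Rates in a CSTR are evaluated at the outlet concentration: r_R = 0.0827×2.774^0.5 = 0.1377, r_S = 3.95×2.774 = 10.96.
Fraction of consumed A going to R: r_R/(r_R+r_S) = 0.01242.
C_R = 0.01242·C_{A0}·X = 0.01242×6.45×0.570 = 0.0456 kmol/m³.

0.0456 kmol/m³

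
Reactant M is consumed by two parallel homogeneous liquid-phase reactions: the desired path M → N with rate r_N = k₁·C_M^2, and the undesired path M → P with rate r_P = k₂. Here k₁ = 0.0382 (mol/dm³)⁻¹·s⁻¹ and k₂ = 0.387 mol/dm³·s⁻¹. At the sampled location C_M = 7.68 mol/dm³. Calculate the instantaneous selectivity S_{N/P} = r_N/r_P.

S_{N/P} = r_N/r_P = (k₁·C_M^2)/(k₂) = (k₁/k₂)·C_M^2.
= (0.0382×7.680^2) / (0.387) = 2.253/0.3870 = 5.82.

5.82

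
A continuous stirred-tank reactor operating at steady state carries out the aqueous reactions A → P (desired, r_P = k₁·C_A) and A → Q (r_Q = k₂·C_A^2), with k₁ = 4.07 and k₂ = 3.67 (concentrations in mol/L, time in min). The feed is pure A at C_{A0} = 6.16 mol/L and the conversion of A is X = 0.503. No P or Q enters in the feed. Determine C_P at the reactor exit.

Exit C_A = C_{A0}(1−X) = 6.16×0.497 = 3.062 mol/L.
A CSTR operates uniformly at the exit composition, giving r_P = 12.46 and r_Q = 34.40 (each k·C_A^n at C_A = 3.062).
Fraction of consumed A going to P: r_P/(r_P+r_Q) = 0.2659.
C_P = 0.2659·C_{A0}·X = 0.2659×6.16×0.503 = 0.824 mol/L.

0.824 mol/L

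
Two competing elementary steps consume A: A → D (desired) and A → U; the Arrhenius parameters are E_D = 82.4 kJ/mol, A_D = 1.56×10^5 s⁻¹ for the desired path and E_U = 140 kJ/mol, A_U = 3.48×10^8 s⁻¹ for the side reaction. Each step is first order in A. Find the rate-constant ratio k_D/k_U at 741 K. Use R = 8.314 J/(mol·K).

k_D/k_U = (A_D/A_U)·exp[−(E_D−E_U)/(RT)] = (A_D/A_U)·exp[(E_U−E_D)/(RT)].
(E_U−E_D)/(RT) = (140−82.4)×10³/(8.314×741) = 57600/6161 = 9.350.
k_D/k_U = (1.56×10^5/3.48×10^8)·exp(9.350) = 4.483×10^-4 × 11495 = 5.15.

5.15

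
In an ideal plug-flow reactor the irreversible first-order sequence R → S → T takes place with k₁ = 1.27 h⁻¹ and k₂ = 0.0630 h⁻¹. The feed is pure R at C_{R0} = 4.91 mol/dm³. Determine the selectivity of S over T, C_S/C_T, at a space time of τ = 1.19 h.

21.1

The intermediate concentration in a first-order A→B→C sequence is C_S = k₁C_{R0}(e^(−k₁τ) − e^(−k₂τ))/(k₂−k₁).
e^(−k₁τ) = e^(−1.27×1.19) = e^(−1.511) = 0.2206; e^(−k₂τ) = e^(−0.07497) = 0.9278.
C_S = 1.27×4.91/(0.0630−1.27) × (0.2206−0.9278) = (-5.166)×(-0.7071) = 3.653 mol/dm³.
C_R = C_{R0}e^(−k₁τ) = 1.083 mol/dm³, so C_T = C_{R0}−C_R−C_S = 0.1734 mol/dm³; C_S/C_T = 21.1.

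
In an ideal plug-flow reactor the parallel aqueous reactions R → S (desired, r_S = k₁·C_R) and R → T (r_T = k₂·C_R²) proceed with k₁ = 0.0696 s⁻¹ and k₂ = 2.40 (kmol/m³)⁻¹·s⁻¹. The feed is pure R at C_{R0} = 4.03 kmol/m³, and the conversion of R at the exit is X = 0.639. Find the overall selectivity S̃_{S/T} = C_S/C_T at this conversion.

C_R = C_{R0}(1−X) = 1.455 kmol/m³.
Along a PFR/batch, dC_S/dC_R = −r_S/(r_S+r_T) = −k₁/(k₁+k₂·C_R).
Integrating from C_{R0} to C_R: C_S = (0.0696/2.40)·ln[(0.0696+2.40·4.03)/(0.0696+2.40·1.45)] = 0.02900·ln(9.742/3.561) = 0.02918 kmol/m³.
C_T = (C_{R0}−C_R)−C_S = 2.546 kmol/m³; S̃_{S/T} = 0.02918/2.546 = 0.0115.

0.0115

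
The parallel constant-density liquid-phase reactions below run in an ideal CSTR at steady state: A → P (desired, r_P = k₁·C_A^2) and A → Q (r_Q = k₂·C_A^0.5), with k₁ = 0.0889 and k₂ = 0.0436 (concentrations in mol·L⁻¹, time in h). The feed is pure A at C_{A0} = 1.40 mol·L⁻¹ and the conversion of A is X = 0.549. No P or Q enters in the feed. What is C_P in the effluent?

0.389 mol·L⁻¹

Exit C_A = C_{A0}(1−X) = 1.40×0.451 = 0.6314 mol·L⁻¹.
A CSTR operates uniformly at the exit composition, giving r_P = 0.03544 and r_Q = 0.03464 (each k·C_A^n at C_A = 0.6314).
Fraction of consumed A going to P: r_P/(r_P+r_Q) = 0.5057.
C_P = 0.5057·C_{A0}·X = 0.5057×1.40×0.549 = 0.389 mol·L⁻¹.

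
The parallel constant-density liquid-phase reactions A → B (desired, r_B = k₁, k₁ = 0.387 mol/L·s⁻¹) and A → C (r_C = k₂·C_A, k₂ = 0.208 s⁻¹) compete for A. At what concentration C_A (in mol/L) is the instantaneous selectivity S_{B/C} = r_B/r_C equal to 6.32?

0.294 mol/L

S_{B/C} = (k₁/k₂)·C_A⁻¹ ⇒ C_A = (S·k₂/k₁)^(-1).
= (6.32×0.208/0.387)^(-1) = (3.397)^(-1) = 0.294 mol/L.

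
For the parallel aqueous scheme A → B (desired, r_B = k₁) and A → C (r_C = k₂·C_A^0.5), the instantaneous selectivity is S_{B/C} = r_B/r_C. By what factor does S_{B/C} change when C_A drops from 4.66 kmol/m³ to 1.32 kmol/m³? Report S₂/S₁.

S_{B/C} = (k₁/k₂)·C_A^-0.5, so S₂/S₁ = (C_{A,2}/C_{A,1})^-0.5.
= (1.32/4.66)^(-0.5) = (0.2833)^(-0.5) = 1.88.
Selectivity toward B rises as C_A falls — low-concentration operation is favoured.

1.88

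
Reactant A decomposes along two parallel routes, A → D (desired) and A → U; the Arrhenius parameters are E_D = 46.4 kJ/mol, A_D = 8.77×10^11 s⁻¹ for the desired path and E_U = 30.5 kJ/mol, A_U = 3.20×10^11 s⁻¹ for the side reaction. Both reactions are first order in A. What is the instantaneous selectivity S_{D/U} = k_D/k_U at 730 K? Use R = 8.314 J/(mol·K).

k_D/k_U = (A_D/A_U)·exp[−(E_D−E_U)/(RT)] = (A_D/A_U)·exp[(E_U−E_D)/(RT)].
(E_U−E_D)/(RT) = (30.5−46.4)×10³/(8.314×730) = -15900/6069 = -2.620.
k_D/k_U = (8.77×10^11/3.20×10^11)·exp(-2.620) = 2.741 × 0.07282 = 0.200.

0.200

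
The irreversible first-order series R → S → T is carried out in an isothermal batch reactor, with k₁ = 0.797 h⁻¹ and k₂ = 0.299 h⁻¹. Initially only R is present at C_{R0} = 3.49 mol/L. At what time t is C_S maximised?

1.97 h

For first-order series the maximum of C_S occurs at t_opt = ln(k₂/k₁)/(k₂−k₁).
= ln(0.299/0.797)/(0.299−0.797) = ln(0.3752)/-0.4980 = -0.9804/-0.4980 = 1.97 h.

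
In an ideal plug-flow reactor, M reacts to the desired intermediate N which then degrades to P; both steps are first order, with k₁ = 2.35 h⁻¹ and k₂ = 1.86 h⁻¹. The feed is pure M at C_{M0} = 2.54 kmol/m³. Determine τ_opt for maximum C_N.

0.477 h

For first-order series the maximum of C_N occurs at τ_opt = ln(k₂/k₁)/(k₂−k₁).
= ln(1.86/2.35)/(1.86−2.35) = ln(0.7915)/-0.4900 = -0.2338/-0.4900 = 0.477 h.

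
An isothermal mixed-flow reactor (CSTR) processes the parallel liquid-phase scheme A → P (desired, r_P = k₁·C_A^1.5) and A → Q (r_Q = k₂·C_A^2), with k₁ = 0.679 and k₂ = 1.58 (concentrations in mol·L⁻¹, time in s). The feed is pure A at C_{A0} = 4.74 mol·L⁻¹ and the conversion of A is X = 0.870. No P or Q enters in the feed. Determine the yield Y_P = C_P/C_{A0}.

Exit C_A = C_{A0}(1−X) = 4.74×0.130 = 0.6162 mol·L⁻¹.
Rates in a CSTR are evaluated at the outlet concentration: r_P = 0.679×0.6162^1.5 = 0.3284, r_Q = 1.58×0.6162^2 = 0.5999.
Fraction of consumed A going to P: r_P/(r_P+r_Q) = 0.3538.
C_P = 0.3538·C_{A0}·X = 0.3538×4.74×0.870 = 1.46 mol·L⁻¹; Y_P = C_P/C_{A0} = 0.308.

0.308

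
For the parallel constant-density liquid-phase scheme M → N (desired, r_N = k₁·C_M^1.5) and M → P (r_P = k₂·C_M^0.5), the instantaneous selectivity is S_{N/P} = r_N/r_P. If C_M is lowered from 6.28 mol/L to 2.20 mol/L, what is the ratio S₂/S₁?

S_{N/P} = (k₁/k₂)·C_M, so S₂/S₁ = (C_{M,2}/C_{M,1}).
= 2.20/6.28 = 0.350.
Selectivity toward N falls as C_M falls — high-concentration operation is favoured.

0.350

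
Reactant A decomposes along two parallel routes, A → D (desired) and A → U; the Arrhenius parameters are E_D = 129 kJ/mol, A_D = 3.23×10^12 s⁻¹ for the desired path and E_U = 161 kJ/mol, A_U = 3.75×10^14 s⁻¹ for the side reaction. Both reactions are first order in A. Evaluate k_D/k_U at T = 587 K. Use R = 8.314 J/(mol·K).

Since both paths have the same order in A, the concentration cancels and S_{D/U} = k_D/k_U = (A_D/A_U)·exp[(E_U−E_D)/(RT)].
(E_U−E_D)/(RT) = (161−129)×10³/(8.314×587) = 32000/4880 = 6.557.
k_D/k_U = (3.23×10^12/3.75×10^14)·exp(6.557) = 0.008613 × 704.1 = 6.06.
Since E_D < E_U, lowering the temperature improves selectivity toward D.

6.06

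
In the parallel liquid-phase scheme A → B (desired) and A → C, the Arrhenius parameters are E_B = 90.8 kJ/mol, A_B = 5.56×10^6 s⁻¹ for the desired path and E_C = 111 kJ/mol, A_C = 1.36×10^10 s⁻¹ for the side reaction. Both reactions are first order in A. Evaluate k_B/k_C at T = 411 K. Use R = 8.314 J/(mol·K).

Since both paths have the same order in A, the concentration cancels and S_{B/C} = k_B/k_C = (A_B/A_C)·exp[(E_C−E_B)/(RT)].
(E_C−E_B)/(RT) = (111−90.8)×10³/(8.314×411) = 20200/3417 = 5.912.
k_B/k_C = (5.56×10^6/1.36×10^10)·exp(5.912) = 4.088×10^-4 × 369.3 = 0.151.

0.151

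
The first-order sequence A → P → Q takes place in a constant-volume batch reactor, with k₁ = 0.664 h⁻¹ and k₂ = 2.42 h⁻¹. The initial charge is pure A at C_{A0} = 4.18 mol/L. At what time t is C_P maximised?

0.736 h

For first-order series the maximum of C_P occurs at t_opt = ln(k₂/k₁)/(k₂−k₁).
= ln(2.42/0.664)/(2.42−0.664) = ln(3.645)/1.756 = 1.293/1.756 = 0.736 h.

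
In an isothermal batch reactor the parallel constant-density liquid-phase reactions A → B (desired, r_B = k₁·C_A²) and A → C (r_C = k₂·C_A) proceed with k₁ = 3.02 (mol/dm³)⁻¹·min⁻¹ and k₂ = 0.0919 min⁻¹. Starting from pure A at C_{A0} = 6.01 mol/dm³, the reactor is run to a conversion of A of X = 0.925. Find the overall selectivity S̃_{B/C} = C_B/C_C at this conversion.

C_A = C_{A0}(1−X) = 0.4507 mol/dm³.
Along a PFR/batch, dC_C/dC_A = −r_C/(r_B+r_C) = −k₂/(k₂+k₁·C_A).
Integrating from C_{A0} to C_A: C_C = (0.0919/3.02)·ln[(0.0919+3.02·6.01)/(0.0919+3.02·0.451)] = 0.03043·ln(18.24/1.453) = 0.07699 mol/dm³.
Then C_B = (C_{A0}−C_A) − C_C = 5.559 − 0.07699 = 5.482 mol/dm³.
S̃_{B/C} = C_B/C_C = 5.482/0.07699 = 71.2.

71.2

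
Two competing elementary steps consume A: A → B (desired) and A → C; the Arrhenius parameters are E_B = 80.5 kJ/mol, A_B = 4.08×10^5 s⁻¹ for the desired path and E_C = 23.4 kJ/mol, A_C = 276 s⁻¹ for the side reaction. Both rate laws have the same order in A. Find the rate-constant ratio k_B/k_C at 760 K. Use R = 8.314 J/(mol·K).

Since both paths have the same order in A, the concentration cancels and S_{B/C} = k_B/k_C = (A_B/A_C)·exp[(E_C−E_B)/(RT)].
(E_C−E_B)/(RT) = (23.4−80.5)×10³/(8.314×760) = -57100/6319 = -9.037.
k_B/k_C = (4.08×10^5/276)·exp(-9.037) = 1478 × 1.190×10^-4 = 0.176.

0.176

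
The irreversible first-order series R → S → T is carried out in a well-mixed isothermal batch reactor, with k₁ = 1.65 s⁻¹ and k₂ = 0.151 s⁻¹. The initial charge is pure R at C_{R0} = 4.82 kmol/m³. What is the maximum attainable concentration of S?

Evaluating C_S at t_opt = ln(k₂/k₁)/(k₂−k₁) gives C_{S,max}/C_{R0} = (k₁/k₂)^[k₂/(k₂−k₁)].
= (1.65/0.151)^(0.151/(0.151−1.65)) = (10.93)^(-0.1007) = 0.7859.
C_{S,max} = 0.7859×4.82 = 3.79 kmol/m³.

3.79 kmol/m³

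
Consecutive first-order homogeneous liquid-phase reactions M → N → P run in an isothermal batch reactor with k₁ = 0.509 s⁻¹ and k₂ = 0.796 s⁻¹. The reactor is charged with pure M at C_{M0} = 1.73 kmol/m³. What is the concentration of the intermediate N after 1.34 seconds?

0.495 kmol/m³

For first-order series with pure M initially, C_N(t) = k₁C_{M0}/(k₂−k₁)·(e^(−k₁t) − e^(−k₂t)).
e^(−k₁t) = e^(−0.509×1.34) = e^(−0.6821) = 0.5056; e^(−k₂t) = e^(−1.067) = 0.3442.
C_N = 0.509×1.73/(0.796−0.509) × (0.5056−0.3442) = 3.068×0.1614 = 0.4952 kmol/m³.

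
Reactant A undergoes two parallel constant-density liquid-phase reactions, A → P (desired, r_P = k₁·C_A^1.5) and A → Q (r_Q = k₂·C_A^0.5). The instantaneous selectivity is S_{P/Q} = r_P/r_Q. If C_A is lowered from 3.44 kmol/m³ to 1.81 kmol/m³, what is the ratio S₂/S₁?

S_{P/Q} = (k₁/k₂)·C_A, so S₂/S₁ = (C_{A,2}/C_{A,1}).
= 1.81/3.44 = 0.526.
Selectivity toward P falls as C_A falls — high-concentration operation is favoured.

0.526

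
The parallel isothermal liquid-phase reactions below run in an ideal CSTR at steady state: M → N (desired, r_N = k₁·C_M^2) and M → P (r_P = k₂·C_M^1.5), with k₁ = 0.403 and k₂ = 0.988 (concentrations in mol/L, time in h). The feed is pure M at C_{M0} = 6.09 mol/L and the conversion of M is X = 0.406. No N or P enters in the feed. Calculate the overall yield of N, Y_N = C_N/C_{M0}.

Exit C_M = C_{M0}(1−X) = 6.09×0.594 = 3.617 mol/L.
A CSTR operates uniformly at the exit composition, giving r_N = 5.274 and r_P = 6.798 (each k·C_M^n at C_M = 3.617).
Fraction of consumed M going to N: r_N/(r_N+r_P) = 0.4369.
C_N = 0.4369·C_{M0}·X = 0.4369×6.09×0.406 = 1.08 mol/L; Y_N = C_N/C_{M0} = 0.177.

0.177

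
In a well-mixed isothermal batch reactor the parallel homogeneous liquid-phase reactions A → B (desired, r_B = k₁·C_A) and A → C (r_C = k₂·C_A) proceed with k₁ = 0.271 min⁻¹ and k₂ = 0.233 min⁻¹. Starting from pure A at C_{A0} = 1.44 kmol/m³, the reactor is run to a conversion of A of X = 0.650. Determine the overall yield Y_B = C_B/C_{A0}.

C_A = C_{A0}(1−X) = 0.5040 kmol/m³.
Both paths are first order in A, so the instantaneous fraction to B is constant: dC_B/d(−C_A) = k₁/(k₁+k₂) = 0.5377.
C_B = 0.5377·(C_{A0}−C_A) = 0.5377×0.9360 = 0.503 kmol/m³.
Y_B = C_B/C_{A0} = 0.5033/1.44 = 0.350.

0.350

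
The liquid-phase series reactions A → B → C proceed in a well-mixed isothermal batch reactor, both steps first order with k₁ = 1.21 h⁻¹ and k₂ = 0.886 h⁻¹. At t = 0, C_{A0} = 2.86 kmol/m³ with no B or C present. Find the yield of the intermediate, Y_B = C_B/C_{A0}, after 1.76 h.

0.341

The intermediate concentration in a first-order A→B→C sequence is C_B = k₁C_{A0}(e^(−k₁t) − e^(−k₂t))/(k₂−k₁).
e^(−k₁t) = e^(−1.21×1.76) = e^(−2.130) = 0.1189; e^(−k₂t) = e^(−1.559) = 0.2103.
C_B = 1.21×2.86/(0.886−1.21) × (0.1189−0.2103) = (-10.68)×(-0.09139) = 0.9761 kmol/m³.
Y_B = C_B/C_{A0} = 0.9761/2.86 = 0.341.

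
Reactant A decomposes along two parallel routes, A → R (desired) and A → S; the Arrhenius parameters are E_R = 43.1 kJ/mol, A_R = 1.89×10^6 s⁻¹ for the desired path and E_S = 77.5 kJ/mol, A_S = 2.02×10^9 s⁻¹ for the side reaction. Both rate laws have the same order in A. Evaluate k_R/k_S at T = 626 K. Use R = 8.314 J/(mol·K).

With equal orders, S_{R/S} = k_R/k_S = (A_R/A_S)·exp[(E_S−E_R)/(RT)].
(E_S−E_R)/(RT) = (77.5−43.1)×10³/(8.314×626) = 34400/5205 = 6.610.
k_R/k_S = (1.89×10^6/2.02×10^9)·exp(6.610) = 9.356×10^-4 × 742.2 = 0.694.
Since E_R < E_S, lowering the temperature improves selectivity toward R.

0.694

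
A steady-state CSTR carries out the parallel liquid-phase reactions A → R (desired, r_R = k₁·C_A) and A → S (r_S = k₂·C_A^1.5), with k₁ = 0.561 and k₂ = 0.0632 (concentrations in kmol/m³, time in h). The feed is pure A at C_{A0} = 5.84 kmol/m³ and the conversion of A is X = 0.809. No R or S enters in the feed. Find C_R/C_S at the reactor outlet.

Exit C_A = C_{A0}(1−X) = 5.84×0.191 = 1.115 kmol/m³.
Rates in a CSTR are evaluated at the outlet concentration: r_R = 0.561×1.115 = 0.6258, r_S = 0.0632×1.115^1.5 = 0.07445.
Overall selectivity = C_R/C_S = r_Rτ/(r_Sτ) = r_R/r_S = 8.40.

8.40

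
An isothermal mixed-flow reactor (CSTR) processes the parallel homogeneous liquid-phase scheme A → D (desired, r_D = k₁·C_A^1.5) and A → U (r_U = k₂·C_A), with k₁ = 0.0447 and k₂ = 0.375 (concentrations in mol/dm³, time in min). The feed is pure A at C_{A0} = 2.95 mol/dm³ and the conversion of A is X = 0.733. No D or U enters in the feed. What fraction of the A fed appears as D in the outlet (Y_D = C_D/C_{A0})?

0.0701

Exit C_A = C_{A0}(1−X) = 2.95×0.267 = 0.7877 mol/dm³.
In a CSTR the entire volume is at exit conditions, so r_D = 0.0447×0.7877^1.5 = 0.03125 and r_U = 0.375×0.7877 = 0.2954.
Fraction of consumed A going to D: r_D/(r_D+r_U) = 0.09567.
C_D = 0.09567·C_{A0}·X = 0.09567×2.95×0.733 = 0.207 mol/dm³; Y_D = C_D/C_{A0} = 0.0701.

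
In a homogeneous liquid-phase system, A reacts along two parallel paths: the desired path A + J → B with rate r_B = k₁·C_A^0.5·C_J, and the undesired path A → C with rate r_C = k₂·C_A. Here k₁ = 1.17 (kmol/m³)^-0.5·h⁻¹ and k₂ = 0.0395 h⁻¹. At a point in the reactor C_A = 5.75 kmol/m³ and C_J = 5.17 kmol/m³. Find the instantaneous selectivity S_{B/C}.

S_{B/C} = r_B/r_C = (k₁·C_A^0.5·C_J)/(k₂·C_A) = (k₁/k₂)·C_A^-0.5·C_J.
= (1.17×5.750^0.5×5.170) / (0.0395×5.750) = 14.50/0.2271 = 63.9.
The undesired path is higher order in A, so low C_A (CSTR or dilute feed) favours B.

63.9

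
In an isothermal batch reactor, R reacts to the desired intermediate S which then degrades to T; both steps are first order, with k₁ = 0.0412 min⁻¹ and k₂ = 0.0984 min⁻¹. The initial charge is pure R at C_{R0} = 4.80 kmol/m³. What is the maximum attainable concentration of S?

1.07 kmol/m³

Evaluating C_S at t_opt = ln(k₂/k₁)/(k₂−k₁) gives C_{S,max}/C_{R0} = (k₁/k₂)^[k₂/(k₂−k₁)].
= (0.0412/0.0984)^(0.0984/(0.0984−0.0412)) = (0.4187)^(1.720) = 0.2236.
C_{S,max} = 0.2236×4.80 = 1.07 kmol/m³.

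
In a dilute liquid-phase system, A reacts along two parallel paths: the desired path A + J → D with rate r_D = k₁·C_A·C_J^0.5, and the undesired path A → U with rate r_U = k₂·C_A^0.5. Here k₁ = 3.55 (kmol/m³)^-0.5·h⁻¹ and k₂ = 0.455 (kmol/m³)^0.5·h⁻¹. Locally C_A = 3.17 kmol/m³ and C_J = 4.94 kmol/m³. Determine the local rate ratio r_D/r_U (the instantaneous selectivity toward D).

S_{D/U} = r_D/r_U = (k₁·C_A·C_J^0.5)/(k₂·C_A^0.5) = (k₁/k₂)·C_A^0.5·C_J^0.5.
= (3.55×3.170×4.940^0.5) / (0.455×3.170^0.5) = 25.01/0.8101 = 30.9.

30.9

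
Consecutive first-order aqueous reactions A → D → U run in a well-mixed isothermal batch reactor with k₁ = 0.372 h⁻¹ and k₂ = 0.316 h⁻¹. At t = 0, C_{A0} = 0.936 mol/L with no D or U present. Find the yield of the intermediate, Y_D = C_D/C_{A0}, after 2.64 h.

0.396

The intermediate concentration in a first-order A→B→C sequence is C_D = k₁C_{A0}(e^(−k₁t) − e^(−k₂t))/(k₂−k₁).
e^(−k₁t) = e^(−0.372×2.64) = e^(−0.9821) = 0.3745; e^(−k₂t) = e^(−0.8342) = 0.4342.
C_D = 0.372×0.936/(0.316−0.372) × (0.3745−0.4342) = (-6.218)×(-0.05967) = 0.3710 mol/L.
Y_D = C_D/C_{A0} = 0.3710/0.936 = 0.396.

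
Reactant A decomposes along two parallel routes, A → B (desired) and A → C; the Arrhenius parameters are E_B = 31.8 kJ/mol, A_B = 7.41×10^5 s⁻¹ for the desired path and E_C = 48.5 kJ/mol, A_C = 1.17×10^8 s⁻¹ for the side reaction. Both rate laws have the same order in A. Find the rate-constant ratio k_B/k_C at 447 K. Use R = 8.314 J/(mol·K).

k_B/k_C = (A_B/A_C)·exp[−(E_B−E_C)/(RT)] = (A_B/A_C)·exp[(E_C−E_B)/(RT)].
(E_C−E_B)/(RT) = (48.5−31.8)×10³/(8.314×447) = 16700/3716 = 4.494.
k_B/k_C = (7.41×10^5/1.17×10^8)·exp(4.494) = 0.006333 × 89.45 = 0.566.

0.566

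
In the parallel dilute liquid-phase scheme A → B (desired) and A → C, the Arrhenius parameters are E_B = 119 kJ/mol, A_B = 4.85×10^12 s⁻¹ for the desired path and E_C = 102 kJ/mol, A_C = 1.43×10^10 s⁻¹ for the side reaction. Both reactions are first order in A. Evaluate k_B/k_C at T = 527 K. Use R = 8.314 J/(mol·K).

Since both paths have the same order in A, the concentration cancels and S_{B/C} = k_B/k_C = (A_B/A_C)·exp[(E_C−E_B)/(RT)].
(E_C−E_B)/(RT) = (102−119)×10³/(8.314×527) = -17000/4381 = -3.880.
k_B/k_C = (4.85×10^12/1.43×10^10)·exp(-3.880) = 339.2 × 0.02065 = 7.00.
Since E_B > E_C, raising the temperature improves selectivity toward B.

7.00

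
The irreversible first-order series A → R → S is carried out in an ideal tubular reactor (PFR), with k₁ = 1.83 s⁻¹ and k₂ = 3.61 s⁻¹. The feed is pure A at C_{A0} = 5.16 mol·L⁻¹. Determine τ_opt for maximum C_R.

0.382 s

For first-order series the maximum of C_R occurs at τ_opt = ln(k₂/k₁)/(k₂−k₁).
= ln(3.61/1.83)/(3.61−1.83) = ln(1.973)/1.780 = 0.6794/1.780 = 0.382 s.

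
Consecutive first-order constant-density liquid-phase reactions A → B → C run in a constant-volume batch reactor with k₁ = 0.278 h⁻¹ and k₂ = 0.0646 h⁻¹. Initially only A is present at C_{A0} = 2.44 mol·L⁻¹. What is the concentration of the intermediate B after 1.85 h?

For first-order series with pure A initially, C_B(t) = k₁C_{A0}/(k₂−k₁)·(e^(−k₁t) − e^(−k₂t)).
e^(−k₁t) = e^(−0.278×1.85) = e^(−0.5143) = 0.5979; e^(−k₂t) = e^(−0.1195) = 0.8874.
C_B = 0.278×2.44/(0.0646−0.278) × (0.5979−0.8874) = (-3.179)×(-0.2894) = 0.9200 mol·L⁻¹.

0.920 mol·L⁻¹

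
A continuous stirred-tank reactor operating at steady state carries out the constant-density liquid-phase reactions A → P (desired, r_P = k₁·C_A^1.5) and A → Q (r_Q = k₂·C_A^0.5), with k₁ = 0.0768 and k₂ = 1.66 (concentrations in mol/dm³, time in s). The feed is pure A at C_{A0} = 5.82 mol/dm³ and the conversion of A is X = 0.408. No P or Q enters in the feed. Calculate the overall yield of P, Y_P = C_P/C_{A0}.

0.0561

Exit C_A = C_{A0}(1−X) = 5.82×0.592 = 3.445 mol/dm³.
A CSTR operates uniformly at the exit composition, giving r_P = 0.4912 and r_Q = 3.081 (each k·C_A^n at C_A = 3.445).
Fraction of consumed A going to P: r_P/(r_P+r_Q) = 0.1375.
C_P = 0.1375·C_{A0}·X = 0.1375×5.82×0.408 = 0.326 mol/dm³; Y_P = C_P/C_{A0} = 0.0561.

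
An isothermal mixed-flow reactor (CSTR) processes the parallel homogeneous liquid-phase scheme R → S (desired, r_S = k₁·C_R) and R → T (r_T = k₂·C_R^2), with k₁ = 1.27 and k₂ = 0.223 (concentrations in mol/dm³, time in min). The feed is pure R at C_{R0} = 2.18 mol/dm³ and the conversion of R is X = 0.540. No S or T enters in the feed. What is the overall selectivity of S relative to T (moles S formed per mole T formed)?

Exit C_R = C_{R0}(1−X) = 2.18×0.460 = 1.003 mol/dm³.
A CSTR operates uniformly at the exit composition, giving r_S = 1.274 and r_T = 0.2243 (each k·C_R^n at C_R = 1.003).
Overall selectivity = C_S/C_T = r_Sτ/(r_Tτ) = r_S/r_T = 5.68.

5.68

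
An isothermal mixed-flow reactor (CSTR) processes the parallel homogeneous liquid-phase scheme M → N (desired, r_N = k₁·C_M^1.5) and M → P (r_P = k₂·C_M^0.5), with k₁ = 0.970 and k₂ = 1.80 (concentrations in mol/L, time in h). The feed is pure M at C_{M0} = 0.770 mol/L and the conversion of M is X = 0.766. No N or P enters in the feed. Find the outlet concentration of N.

0.0522 mol/L

Exit C_M = C_{M0}(1−X) = 0.770×0.234 = 0.1802 mol/L.
In a CSTR the entire volume is at exit conditions, so r_N = 0.970×0.1802^1.5 = 0.07419 and r_P = 1.80×0.1802^0.5 = 0.7641.
Fraction of consumed M going to N: r_N/(r_N+r_P) = 0.08850.
C_N = 0.08850·C_{M0}·X = 0.08850×0.770×0.766 = 0.0522 mol/L.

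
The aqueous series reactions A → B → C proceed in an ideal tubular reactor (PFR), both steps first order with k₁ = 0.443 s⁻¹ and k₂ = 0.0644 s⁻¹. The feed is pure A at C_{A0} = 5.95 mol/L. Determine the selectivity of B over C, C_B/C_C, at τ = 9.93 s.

1.57

Solving the coupled first-order balances gives C_B(τ) = [k₁/(k₂−k₁)]·C_{A0}·(e^(−k₁τ) − e^(−k₂τ)).
e^(−k₁τ) = e^(−0.443×9.93) = e^(−4.399) = 0.01229; e^(−k₂τ) = e^(−0.6395) = 0.5276.
C_B = 0.443×5.95/(0.0644−0.443) × (0.01229−0.5276) = (-6.962)×(-0.5153) = 3.587 mol/L.
C_A = C_{A0}e^(−k₁τ) = 0.07312 mol/L, so C_C = C_{A0}−C_A−C_B = 2.290 mol/L; C_B/C_C = 1.57.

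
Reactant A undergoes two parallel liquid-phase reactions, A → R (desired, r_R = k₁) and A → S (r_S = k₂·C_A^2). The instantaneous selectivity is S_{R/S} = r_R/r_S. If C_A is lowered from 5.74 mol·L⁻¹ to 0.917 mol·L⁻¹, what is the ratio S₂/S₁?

S_{R/S} = (k₁/k₂)·C_A^-2, so S₂/S₁ = (C_{A,2}/C_{A,1})^-2.
= (0.917/5.74)^(-2) = (0.1598)^(-2) = 39.2.

39.2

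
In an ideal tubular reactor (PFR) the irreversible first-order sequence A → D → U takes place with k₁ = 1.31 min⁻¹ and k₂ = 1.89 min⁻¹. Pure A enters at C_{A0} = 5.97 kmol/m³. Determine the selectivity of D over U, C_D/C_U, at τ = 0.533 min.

For first-order series with pure A initially, C_D(τ) = k₁C_{A0}/(k₂−k₁)·(e^(−k₁τ) − e^(−k₂τ)).
e^(−k₁τ) = e^(−1.31×0.533) = e^(−0.6982) = 0.4975; e^(−k₂τ) = e^(−1.007) = 0.3652.
C_D = 1.31×5.97/(1.89−1.31) × (0.4975−0.3652) = 13.48×0.1323 = 1.784 kmol/m³.
C_A = C_{A0}e^(−k₁τ) = 2.970 kmol/m³, so C_U = C_{A0}−C_A−C_D = 1.216 kmol/m³; C_D/C_U = 1.47.

1.47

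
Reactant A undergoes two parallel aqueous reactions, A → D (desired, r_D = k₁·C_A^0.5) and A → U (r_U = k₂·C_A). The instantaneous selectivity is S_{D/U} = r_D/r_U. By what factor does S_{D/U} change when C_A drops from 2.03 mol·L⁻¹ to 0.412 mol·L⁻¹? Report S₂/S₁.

S_{D/U} = (k₁/k₂)·C_A^-0.5, so S₂/S₁ = (C_{A,2}/C_{A,1})^-0.5.
= (0.412/2.03)^(-0.5) = (0.2030)^(-0.5) = 2.22.
Selectivity toward D rises as C_A falls — low-concentration operation is favoured.

2.22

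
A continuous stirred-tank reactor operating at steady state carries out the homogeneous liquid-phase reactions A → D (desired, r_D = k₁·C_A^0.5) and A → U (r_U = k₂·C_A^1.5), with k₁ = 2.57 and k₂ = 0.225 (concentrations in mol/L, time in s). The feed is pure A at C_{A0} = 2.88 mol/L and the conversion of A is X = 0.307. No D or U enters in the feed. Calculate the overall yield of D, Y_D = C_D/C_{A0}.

0.261

Exit C_A = C_{A0}(1−X) = 2.88×0.693 = 1.996 mol/L.
A CSTR operates uniformly at the exit composition, giving r_D = 3.631 and r_U = 0.6344 (each k·C_A^n at C_A = 1.996).
Fraction of consumed A going to D: r_D/(r_D+r_U) = 0.8513.
C_D = 0.8513·C_{A0}·X = 0.8513×2.88×0.307 = 0.753 mol/L; Y_D = C_D/C_{A0} = 0.261.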